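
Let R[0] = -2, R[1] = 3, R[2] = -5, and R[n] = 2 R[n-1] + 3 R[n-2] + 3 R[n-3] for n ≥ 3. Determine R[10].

R[3] = 2*(-5) + 3*3 + 3*(-2) = -7
R[4] = 2*(-7) + 3*(-5) + 3*3 = -20
R[5] = 2*(-20) + 3*(-7) + 3*(-5) = -76
R[6] = 2*(-76) + 3*(-20) + 3*(-7) = -233
R[7] = 2*(-233) + 3*(-76) + 3*(-20) = -754
R[8] = 2*(-754) + 3*(-233) + 3*(-76) = -2435
R[9] = 2*(-2435) + 3*(-754) + 3*(-233) = -7831
R[10] = 2*(-7831) + 3*(-2435) + 3*(-754) = -25229

-25229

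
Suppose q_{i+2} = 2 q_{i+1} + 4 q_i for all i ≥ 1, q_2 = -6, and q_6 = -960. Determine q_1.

Let q_1 = z.
q_3 = -12 + 4z
q_4 = -48 + 8z
q_5 = -144 + 32z
q_6 = -480 + 96z
So -480 + 96z = -960, giving z = -5.

-5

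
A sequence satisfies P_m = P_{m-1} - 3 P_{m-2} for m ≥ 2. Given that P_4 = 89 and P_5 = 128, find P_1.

Rearranging, P_{m-2} = (P_m - P_{m-1}) / -3.
P_3 = (128 - 89) / -3 = 39/-3 = -13
P_2 = (89 - (-13)) / -3 = 102/-3 = -34
P_1 = (-13 - (-34)) / -3 = 21/-3 = -7

-7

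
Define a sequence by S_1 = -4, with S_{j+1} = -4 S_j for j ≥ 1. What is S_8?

S_2 = -4(-4) = 16
S_3 = -4(16) = -64
S_4 = -4(-64) = 256
S_5 = -4(256) = -1024
S_6 = -4(-1024) = 4096
S_7 = -4(4096) = -16384
S_8 = -4(-16384) = 65536

65536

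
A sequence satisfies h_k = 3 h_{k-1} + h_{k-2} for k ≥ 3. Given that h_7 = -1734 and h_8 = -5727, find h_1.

Rearranging, h_{k-2} = h_k - 3 h_{k-1}.
h_6 = -5727 - 3*(-1734) = -525
h_5 = -1734 - 3*(-525) = -159
h_4 = -525 - 3*(-159) = -48
h_3 = -159 - 3*(-48) = -15
h_2 = -48 - 3*(-15) = -3
h_1 = -15 - 3*(-3) = -6

-6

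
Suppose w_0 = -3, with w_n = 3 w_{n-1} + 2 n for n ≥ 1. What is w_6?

w_1 = 3*(-3) + 2 = -7
w_2 = 3*(-7) + 4 = -17
w_3 = 3*(-17) + 6 = -45
w_4 = 3*(-45) + 8 = -127
w_5 = 3*(-127) + 10 = -371
w_6 = 3*(-371) + 12 = -1101

-1101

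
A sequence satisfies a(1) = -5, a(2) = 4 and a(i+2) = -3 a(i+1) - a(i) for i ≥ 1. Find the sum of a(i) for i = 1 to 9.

a(3) = -3(4) - (-5) = -7
a(4) = -3(-7) - 4 = 17
a(5) = -3(17) - (-7) = -44
a(6) = -3(-44) - 17 = 115
a(7) = -3(115) - (-44) = -301
a(8) = -3(-301) - 115 = 788
a(9) = -3(788) - (-301) = -2063
Sum = (-5) + 4 + (-7) + 17 + (-44) + 115 + (-301) + 788 + (-2063) = -1496

-1496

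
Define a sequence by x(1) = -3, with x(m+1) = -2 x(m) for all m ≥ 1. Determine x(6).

x(2) = -2·(-3) = 6
x(3) = -2·6 = -12
x(4) = -2·(-12) = 24
x(5) = -2·24 = -48
x(6) = -2·(-48) = 96

96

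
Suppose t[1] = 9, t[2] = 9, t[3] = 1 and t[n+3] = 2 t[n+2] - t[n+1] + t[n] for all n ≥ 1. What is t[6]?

t[4] = 2·1 - 9 + 9 = 2
t[5] = 2·2 - 1 + 9 = 12
t[6] = 2·12 - 2 + 1 = 23

23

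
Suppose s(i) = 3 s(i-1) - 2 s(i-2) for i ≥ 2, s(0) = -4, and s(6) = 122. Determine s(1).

-2

Let s(1) = y.
s(2) = 8 + 3y
s(3) = 24 + 7y
s(4) = 56 + 15y
s(5) = 120 + 31y
s(6) = 248 + 63y
So 248 + 63y = 122, giving y = -2.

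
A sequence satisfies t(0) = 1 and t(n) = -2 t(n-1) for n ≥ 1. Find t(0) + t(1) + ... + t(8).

171

t(1) = -2*1 = -2
t(2) = -2*(-2) = 4
t(3) = -2*4 = -8
t(4) = -2*(-8) = 16
t(5) = -2*16 = -32
t(6) = -2*(-32) = 64
t(7) = -2*64 = -128
t(8) = -2*(-128) = 256
Sum = 1 + (-2) + 4 + (-8) + 16 + (-32) + 64 + (-128) + 256 = 171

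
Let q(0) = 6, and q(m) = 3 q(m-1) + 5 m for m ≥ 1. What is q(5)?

2353

q(1) = 3*6 + 5 = 23
q(2) = 3*23 + 10 = 79
q(3) = 3*79 + 15 = 252
q(4) = 3*252 + 20 = 776
q(5) = 3*776 + 25 = 2353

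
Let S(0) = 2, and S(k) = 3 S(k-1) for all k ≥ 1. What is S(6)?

S(1) = 3*2 = 6
S(2) = 3*6 = 18
S(3) = 3*18 = 54
S(4) = 3*54 = 162
S(5) = 3*162 = 486
S(6) = 3*486 = 1458

1458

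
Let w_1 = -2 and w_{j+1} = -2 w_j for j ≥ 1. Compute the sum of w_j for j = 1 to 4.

10

w_2 = -2*(-2) = 4
w_3 = -2*4 = -8
w_4 = -2*(-8) = 16
Sum = (-2) + 4 + (-8) + 16 = 10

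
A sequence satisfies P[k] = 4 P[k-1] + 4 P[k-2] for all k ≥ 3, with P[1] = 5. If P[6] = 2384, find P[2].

Let P[2] = x.
P[3] = 20 + 4x
P[4] = 80 + 20x
P[5] = 400 + 96x
P[6] = 1920 + 464x
So 1920 + 464x = 2384, giving x = 1.

1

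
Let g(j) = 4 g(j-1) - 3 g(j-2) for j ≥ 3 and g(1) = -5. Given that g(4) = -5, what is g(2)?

Let g(2) = v.
g(3) = 15 + 4v
g(4) = 60 + 13v
So 60 + 13v = -5, giving v = -5.

-5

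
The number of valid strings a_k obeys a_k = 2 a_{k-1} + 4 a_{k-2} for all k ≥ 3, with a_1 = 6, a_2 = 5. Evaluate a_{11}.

349696

a_3 = 2(5) + 4(6) = 34
a_4 = 2(34) + 4(5) = 88
a_5 = 2(88) + 4(34) = 312
a_6 = 2(312) + 4(88) = 976
a_7 = 2(976) + 4(312) = 3200
a_8 = 2(3200) + 4(976) = 10304
a_9 = 2(10304) + 4(3200) = 33408
a_{10} = 2(33408) + 4(10304) = 108032
a_{11} = 2(108032) + 4(33408) = 349696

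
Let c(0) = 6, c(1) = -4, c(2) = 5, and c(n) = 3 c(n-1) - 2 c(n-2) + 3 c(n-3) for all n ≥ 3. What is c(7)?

c(3) = 3*5 - 2*(-4) + 3*6 = 41
c(4) = 3*41 - 2*5 + 3*(-4) = 101
c(5) = 3*101 - 2*41 + 3*5 = 236
c(6) = 3*236 - 2*101 + 3*41 = 629
c(7) = 3*629 - 2*236 + 3*101 = 1718

1718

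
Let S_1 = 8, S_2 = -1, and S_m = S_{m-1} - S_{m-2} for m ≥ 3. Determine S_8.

S_3 = (-1) - 8 = -9
S_4 = (-9) - (-1) = -8
S_5 = (-8) - (-9) = 1
S_6 = 1 - (-8) = 9
S_7 = 9 - 1 = 8
S_8 = 8 - 9 = -1

-1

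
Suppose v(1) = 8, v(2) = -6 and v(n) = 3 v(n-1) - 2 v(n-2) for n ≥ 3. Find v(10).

-7146

v(3) = 3(-6) - 2(8) = -34
v(4) = 3(-34) - 2(-6) = -90
v(5) = 3(-90) - 2(-34) = -202
v(6) = 3(-202) - 2(-90) = -426
v(7) = 3(-426) - 2(-202) = -874
v(8) = 3(-874) - 2(-426) = -1770
v(9) = 3(-1770) - 2(-874) = -3562
v(10) = 3(-3562) - 2(-1770) = -7146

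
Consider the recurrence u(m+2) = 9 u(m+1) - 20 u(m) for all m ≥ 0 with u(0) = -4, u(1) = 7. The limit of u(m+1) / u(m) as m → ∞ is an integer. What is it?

The characteristic equation is r^2 - 9r + 20 = 0, which factors as (r - 5)(r - 4) = 0.
So the roots are 5 and 4. Since |5| > |4| and the coefficient of 5^m is non-zero, the ratio tends to 5.

5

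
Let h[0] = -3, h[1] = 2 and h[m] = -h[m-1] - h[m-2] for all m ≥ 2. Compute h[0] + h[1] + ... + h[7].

h[2] = -2 - (-3) = 1
h[3] = -1 - 2 = -3
h[4] = -(-3) - 1 = 2
h[5] = -2 - (-3) = 1
h[6] = -1 - 2 = -3
h[7] = -(-3) - 1 = 2
Sum = (-3) + 2 + 1 + (-3) + 2 + 1 + (-3) + 2 = -1

-1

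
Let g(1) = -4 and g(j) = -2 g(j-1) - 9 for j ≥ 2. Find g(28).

134217725

The fixed point is -9/(1 + 2) = -3, so g(j) + 3 = -2(g(j-1) + 3).
Hence g(j) = -1·(-2)^{j-1} - 3.
g(28) = -1·(-2)^{27} - 3 = -1·-134217728 - 3 = 134217725.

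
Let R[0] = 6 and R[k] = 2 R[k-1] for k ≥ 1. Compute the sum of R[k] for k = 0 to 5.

R[1] = 2(6) = 12
R[2] = 2(12) = 24
R[3] = 2(24) = 48
R[4] = 2(48) = 96
R[5] = 2(96) = 192
Sum = 6 + 12 + 24 + 48 + 96 + 192 = 378

378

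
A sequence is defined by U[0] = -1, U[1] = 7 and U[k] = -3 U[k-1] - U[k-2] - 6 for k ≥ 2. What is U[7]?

3119

U[2] = -3(7) - (-1) - 6 = -26
U[3] = -3(-26) - 7 - 6 = 65
U[4] = -3(65) - (-26) - 6 = -175
U[5] = -3(-175) - 65 - 6 = 454
U[6] = -3(454) - (-175) - 6 = -1193
U[7] = -3(-1193) - 454 - 6 = 3119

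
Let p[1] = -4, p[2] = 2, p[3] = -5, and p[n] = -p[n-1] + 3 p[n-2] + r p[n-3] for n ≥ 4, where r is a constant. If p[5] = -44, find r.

-3

p[4] = 11 - 4r
p[5] = -26 + 6r
So -26 + 6r = -44, giving r = -3.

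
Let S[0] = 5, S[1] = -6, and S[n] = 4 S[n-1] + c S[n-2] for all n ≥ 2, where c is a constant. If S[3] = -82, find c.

S[2] = -24 + 5c
S[3] = -96 + 14c
So -96 + 14c = -82, giving c = 1.

1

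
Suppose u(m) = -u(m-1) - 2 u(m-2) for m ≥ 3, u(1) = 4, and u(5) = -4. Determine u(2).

-4

Let u(2) = v.
u(3) = -8 - v
u(4) = 8 - v
u(5) = 8 + 3v
So 8 + 3v = -4, giving v = -4.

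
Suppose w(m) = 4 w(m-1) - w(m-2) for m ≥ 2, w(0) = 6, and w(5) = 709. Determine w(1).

Let w(1) = y.
w(2) = -6 + 4y
w(3) = -24 + 15y
w(4) = -90 + 56y
w(5) = -336 + 209y
So -336 + 209y = 709, giving y = 5.

5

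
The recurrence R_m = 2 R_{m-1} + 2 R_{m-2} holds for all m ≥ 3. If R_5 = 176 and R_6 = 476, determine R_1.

Rearranging, R_{m-2} = (R_m - 2 R_{m-1}) / 2.
R_4 = (476 - 2(176)) / 2 = 124/2 = 62
R_3 = (176 - 2(62)) / 2 = 52/2 = 26
R_2 = (62 - 2(26)) / 2 = 10/2 = 5
R_1 = (26 - 2(5)) / 2 = 16/2 = 8

8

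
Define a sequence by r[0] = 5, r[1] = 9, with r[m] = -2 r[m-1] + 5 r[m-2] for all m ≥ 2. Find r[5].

209

r[2] = -2*9 + 5*5 = 7
r[3] = -2*7 + 5*9 = 31
r[4] = -2*31 + 5*7 = -27
r[5] = -2*(-27) + 5*31 = 209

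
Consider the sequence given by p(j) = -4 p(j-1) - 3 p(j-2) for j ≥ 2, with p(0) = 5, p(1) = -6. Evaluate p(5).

p(2) = -4·(-6) - 3·5 = 9
p(3) = -4·9 - 3·(-6) = -18
p(4) = -4·(-18) - 3·9 = 45
p(5) = -4·45 - 3·(-18) = -126

-126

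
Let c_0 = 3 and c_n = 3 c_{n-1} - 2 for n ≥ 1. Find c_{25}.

1694577218887

The fixed point is -2/(1 - 3) = 1, so c_n - 1 = 3(c_{n-1} - 1).
Hence c_n = 2·3^n + 1.
c_{25} = 2·3^{25} + 1 = 2·847288609443 + 1 = 1694577218887.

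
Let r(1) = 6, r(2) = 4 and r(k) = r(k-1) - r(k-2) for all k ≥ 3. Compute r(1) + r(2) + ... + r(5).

-2

r(3) = 4 - 6 = -2
r(4) = (-2) - 4 = -6
r(5) = (-6) - (-2) = -4
Sum = 6 + 4 + (-2) + (-6) + (-4) = -2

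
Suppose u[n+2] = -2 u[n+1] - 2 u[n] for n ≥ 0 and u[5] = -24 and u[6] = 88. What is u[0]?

Rearranging, u[n-2] = (u[n] + 2 u[n-1]) / -2.
u[4] = (88 + 2*(-24)) / -2 = 40/-2 = -20
u[3] = (-24 + 2*(-20)) / -2 = -64/-2 = 32
u[2] = (-20 + 2*32) / -2 = 44/-2 = -22
u[1] = (32 + 2*(-22)) / -2 = -12/-2 = 6
u[0] = (-22 + 2*6) / -2 = -10/-2 = 5

5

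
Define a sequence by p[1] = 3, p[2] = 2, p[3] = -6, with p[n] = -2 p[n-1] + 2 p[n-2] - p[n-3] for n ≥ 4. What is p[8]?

898

p[4] = -2·(-6) + 2·2 - 3 = 13
p[5] = -2·13 + 2·(-6) - 2 = -40
p[6] = -2·(-40) + 2·13 - (-6) = 112
p[7] = -2·112 + 2·(-40) - 13 = -317
p[8] = -2·(-317) + 2·112 - (-40) = 898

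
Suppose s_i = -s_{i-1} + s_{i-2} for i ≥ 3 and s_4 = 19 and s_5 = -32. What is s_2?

Rearranging, s_{i-2} = s_i + s_{i-1}.
s_3 = -32 + 19 = -13
s_2 = 19 + (-13) = 6

6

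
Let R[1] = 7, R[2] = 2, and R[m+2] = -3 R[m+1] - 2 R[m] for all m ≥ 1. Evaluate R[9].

R[3] = -3*2 - 2*7 = -20
R[4] = -3*(-20) - 2*2 = 56
R[5] = -3*56 - 2*(-20) = -128
R[6] = -3*(-128) - 2*56 = 272
R[7] = -3*272 - 2*(-128) = -560
R[8] = -3*(-560) - 2*272 = 1136
R[9] = -3*1136 - 2*(-560) = -2288

-2288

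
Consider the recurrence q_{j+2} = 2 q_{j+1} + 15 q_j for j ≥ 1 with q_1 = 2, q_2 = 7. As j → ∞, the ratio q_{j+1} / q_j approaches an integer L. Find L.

5

The characteristic equation is r^2 - 2r - 15 = 0, which factors as (r - 5)(r + 3) = 0.
So the roots are 5 and -3. Since |5| > |-3| and the coefficient of 5^j is non-zero, the ratio tends to 5.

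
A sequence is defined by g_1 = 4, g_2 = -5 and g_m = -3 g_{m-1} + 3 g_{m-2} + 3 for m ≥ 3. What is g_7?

g_3 = -3*(-5) + 3*4 + 3 = 30
g_4 = -3*30 + 3*(-5) + 3 = -102
g_5 = -3*(-102) + 3*30 + 3 = 399
g_6 = -3*399 + 3*(-102) + 3 = -1500
g_7 = -3*(-1500) + 3*399 + 3 = 5700

5700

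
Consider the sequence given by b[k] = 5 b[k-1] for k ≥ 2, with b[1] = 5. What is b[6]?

15625

b[2] = 5(5) = 25
b[3] = 5(25) = 125
b[4] = 5(125) = 625
b[5] = 5(625) = 3125
b[6] = 5(3125) = 15625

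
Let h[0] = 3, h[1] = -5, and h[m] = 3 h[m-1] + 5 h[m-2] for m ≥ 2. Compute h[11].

-1858150

h[2] = 3·(-5) + 5·3 = 0
h[3] = 3·0 + 5·(-5) = -25
h[4] = 3·(-25) + 5·0 = -75
h[5] = 3·(-75) + 5·(-25) = -350
h[6] = 3·(-350) + 5·(-75) = -1425
h[7] = 3·(-1425) + 5·(-350) = -6025
h[8] = 3·(-6025) + 5·(-1425) = -25200
h[9] = 3·(-25200) + 5·(-6025) = -105725
h[10] = 3·(-105725) + 5·(-25200) = -443175
h[11] = 3·(-443175) + 5·(-105725) = -1858150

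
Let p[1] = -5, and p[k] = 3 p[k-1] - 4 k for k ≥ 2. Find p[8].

p[2] = 3(-5) - 8 = -23
p[3] = 3(-23) - 12 = -81
p[4] = 3(-81) - 16 = -259
p[5] = 3(-259) - 20 = -797
p[6] = 3(-797) - 24 = -2415
p[7] = 3(-2415) - 28 = -7273
p[8] = 3(-7273) - 32 = -21851

-21851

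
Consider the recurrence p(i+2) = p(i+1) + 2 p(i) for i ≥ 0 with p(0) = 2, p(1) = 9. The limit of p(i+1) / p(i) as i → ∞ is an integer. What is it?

2

The characteristic equation is r^2 - r - 2 = 0, which factors as (r - 2)(r + 1) = 0.
So the roots are 2 and -1. Since |2| > |-1| and the coefficient of 2^i is non-zero, the ratio tends to 2.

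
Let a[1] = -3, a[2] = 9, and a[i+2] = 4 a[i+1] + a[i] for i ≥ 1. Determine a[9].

192237

a[3] = 4(9) + (-3) = 33
a[4] = 4(33) + 9 = 141
a[5] = 4(141) + 33 = 597
a[6] = 4(597) + 141 = 2529
a[7] = 4(2529) + 597 = 10713
a[8] = 4(10713) + 2529 = 45381
a[9] = 4(45381) + 10713 = 192237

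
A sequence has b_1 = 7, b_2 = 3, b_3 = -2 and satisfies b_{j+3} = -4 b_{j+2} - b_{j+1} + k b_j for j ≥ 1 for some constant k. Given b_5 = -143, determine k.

b_4 = 5 + 7k
b_5 = -18 - 25k
So -18 - 25k = -143, giving k = 5.

5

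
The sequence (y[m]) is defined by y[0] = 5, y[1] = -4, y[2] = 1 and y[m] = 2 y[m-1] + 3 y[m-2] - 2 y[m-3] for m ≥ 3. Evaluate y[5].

-120

y[3] = 2*1 + 3*(-4) - 2*5 = -20
y[4] = 2*(-20) + 3*1 - 2*(-4) = -29
y[5] = 2*(-29) + 3*(-20) - 2*1 = -120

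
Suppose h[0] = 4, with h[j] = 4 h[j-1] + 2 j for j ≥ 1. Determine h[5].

h[1] = 4·4 + 2 = 18
h[2] = 4·18 + 4 = 76
h[3] = 4·76 + 6 = 310
h[4] = 4·310 + 8 = 1248
h[5] = 4·1248 + 10 = 5002

5002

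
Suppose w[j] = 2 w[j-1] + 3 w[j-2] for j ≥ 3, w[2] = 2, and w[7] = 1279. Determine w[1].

Let w[1] = y.
w[3] = 4 + 3y
w[4] = 14 + 6y
w[5] = 40 + 21y
w[6] = 122 + 60y
w[7] = 364 + 183y
So 364 + 183y = 1279, giving y = 5.

5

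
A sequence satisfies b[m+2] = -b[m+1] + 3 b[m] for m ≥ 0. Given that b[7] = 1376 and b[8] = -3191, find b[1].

8

Rearranging, b[m-2] = (b[m] + b[m-1]) / 3.
b[6] = (-3191 + 1376) / 3 = -1815/3 = -605
b[5] = (1376 + (-605)) / 3 = 771/3 = 257
b[4] = (-605 + 257) / 3 = -348/3 = -116
b[3] = (257 + (-116)) / 3 = 141/3 = 47
b[2] = (-116 + 47) / 3 = -69/3 = -23
b[1] = (47 + (-23)) / 3 = 24/3 = 8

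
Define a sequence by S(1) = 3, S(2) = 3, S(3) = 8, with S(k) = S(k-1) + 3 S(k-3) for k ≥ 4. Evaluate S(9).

329

S(4) = 8 + 3(3) = 17
S(5) = 17 + 3(3) = 26
S(6) = 26 + 3(8) = 50
S(7) = 50 + 3(17) = 101
S(8) = 101 + 3(26) = 179
S(9) = 179 + 3(50) = 329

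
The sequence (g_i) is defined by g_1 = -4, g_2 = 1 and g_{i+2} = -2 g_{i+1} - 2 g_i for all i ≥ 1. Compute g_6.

-4

g_3 = -2·1 - 2·(-4) = 6
g_4 = -2·6 - 2·1 = -14
g_5 = -2·(-14) - 2·6 = 16
g_6 = -2·16 - 2·(-14) = -4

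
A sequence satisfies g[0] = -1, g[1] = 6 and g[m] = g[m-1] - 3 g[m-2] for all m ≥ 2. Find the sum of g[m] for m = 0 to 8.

g[2] = 6 - 3*(-1) = 9
g[3] = 9 - 3*6 = -9
g[4] = (-9) - 3*9 = -36
g[5] = (-36) - 3*(-9) = -9
g[6] = (-9) - 3*(-36) = 99
g[7] = 99 - 3*(-9) = 126
g[8] = 126 - 3*99 = -171
Sum = (-1) + 6 + 9 + (-9) + (-36) + (-9) + 99 + 126 + (-171) = 14

14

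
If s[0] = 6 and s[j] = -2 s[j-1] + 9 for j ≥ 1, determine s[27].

The fixed point is 9/(1 + 2) = 3, so s[j] - 3 = -2(s[j-1] - 3).
Hence s[j] = 3·(-2)^j + 3.
s[27] = 3·(-2)^{27} + 3 = 3·-134217728 + 3 = -402653181.

-402653181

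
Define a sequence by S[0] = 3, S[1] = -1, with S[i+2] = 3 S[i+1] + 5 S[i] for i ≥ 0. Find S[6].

S[2] = 3(-1) + 5(3) = 12
S[3] = 3(12) + 5(-1) = 31
S[4] = 3(31) + 5(12) = 153
S[5] = 3(153) + 5(31) = 614
S[6] = 3(614) + 5(153) = 2607

2607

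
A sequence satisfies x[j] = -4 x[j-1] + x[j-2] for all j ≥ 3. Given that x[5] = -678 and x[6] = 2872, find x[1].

-6

Rearranging, x[j-2] = x[j] + 4 x[j-1].
x[4] = 2872 + 4(-678) = 160
x[3] = -678 + 4(160) = -38
x[2] = 160 + 4(-38) = 8
x[1] = -38 + 4(8) = -6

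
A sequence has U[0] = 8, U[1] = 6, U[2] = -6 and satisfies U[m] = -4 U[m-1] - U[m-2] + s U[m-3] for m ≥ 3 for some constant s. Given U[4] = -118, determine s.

U[3] = 18 + 8s
U[4] = -66 - 26s
So -66 - 26s = -118, giving s = 2.

2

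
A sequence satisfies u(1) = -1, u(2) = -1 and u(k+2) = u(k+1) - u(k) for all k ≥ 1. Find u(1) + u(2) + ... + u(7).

-1

u(3) = (-1) - (-1) = 0
u(4) = 0 - (-1) = 1
u(5) = 1 - 0 = 1
u(6) = 1 - 1 = 0
u(7) = 0 - 1 = -1
Sum = (-1) + (-1) + 0 + 1 + 1 + 0 + (-1) = -1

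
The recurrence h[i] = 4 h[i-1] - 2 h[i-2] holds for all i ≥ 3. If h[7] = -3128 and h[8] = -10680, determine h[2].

-5

Rearranging, h[i-2] = (h[i] - 4 h[i-1]) / -2.
h[6] = (-10680 - 4(-3128)) / -2 = 1832/-2 = -916
h[5] = (-3128 - 4(-916)) / -2 = 536/-2 = -268
h[4] = (-916 - 4(-268)) / -2 = 156/-2 = -78
h[3] = (-268 - 4(-78)) / -2 = 44/-2 = -22
h[2] = (-78 - 4(-22)) / -2 = 10/-2 = -5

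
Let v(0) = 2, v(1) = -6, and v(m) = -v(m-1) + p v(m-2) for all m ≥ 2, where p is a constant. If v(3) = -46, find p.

5

v(2) = 6 + 2p
v(3) = -6 - 8p
So -6 - 8p = -46, giving p = 5.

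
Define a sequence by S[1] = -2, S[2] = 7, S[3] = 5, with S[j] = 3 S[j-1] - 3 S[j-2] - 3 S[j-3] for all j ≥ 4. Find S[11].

7425

S[4] = 3·5 - 3·7 - 3·(-2) = 0
S[5] = 3·0 - 3·5 - 3·7 = -36
S[6] = 3·(-36) - 3·0 - 3·5 = -123
S[7] = 3·(-123) - 3·(-36) - 3·0 = -261
S[8] = 3·(-261) - 3·(-123) - 3·(-36) = -306
S[9] = 3·(-306) - 3·(-261) - 3·(-123) = 234
S[10] = 3·234 - 3·(-306) - 3·(-261) = 2403
S[11] = 3·2403 - 3·234 - 3·(-306) = 7425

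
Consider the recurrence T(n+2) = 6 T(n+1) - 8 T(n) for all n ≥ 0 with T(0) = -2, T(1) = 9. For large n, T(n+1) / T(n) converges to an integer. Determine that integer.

4

The characteristic equation is r^2 - 6r + 8 = 0, which factors as (r - 4)(r - 2) = 0.
So the roots are 4 and 2. Since |4| > |2| and the coefficient of 4^n is non-zero, the ratio tends to 4.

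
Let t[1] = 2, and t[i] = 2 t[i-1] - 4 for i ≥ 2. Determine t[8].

-252

t[2] = 2·2 - 4 = 0
t[3] = 2·0 - 4 = -4
t[4] = 2·(-4) - 4 = -12
t[5] = 2·(-12) - 4 = -28
t[6] = 2·(-28) - 4 = -60
t[7] = 2·(-60) - 4 = -124
t[8] = 2·(-124) - 4 = -252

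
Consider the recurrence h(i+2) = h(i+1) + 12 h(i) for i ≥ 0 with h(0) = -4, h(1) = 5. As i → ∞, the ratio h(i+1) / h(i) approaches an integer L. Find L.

The characteristic equation is r^2 - r - 12 = 0, which factors as (r - 4)(r + 3) = 0.
So the roots are 4 and -3. Since |4| > |-3| and the coefficient of 4^i is non-zero, the ratio tends to 4.

4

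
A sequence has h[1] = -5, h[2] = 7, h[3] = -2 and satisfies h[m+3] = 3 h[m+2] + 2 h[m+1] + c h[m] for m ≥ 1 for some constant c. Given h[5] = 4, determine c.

h[4] = 8 - 5c
h[5] = 20 - 8c
So 20 - 8c = 4, giving c = 2.

2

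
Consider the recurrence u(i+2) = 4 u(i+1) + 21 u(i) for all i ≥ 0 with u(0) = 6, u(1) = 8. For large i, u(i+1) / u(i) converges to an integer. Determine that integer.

7

The characteristic equation is r^2 - 4r - 21 = 0, which factors as (r - 7)(r + 3) = 0.
So the roots are 7 and -3. Since |7| > |-3| and the coefficient of 7^i is non-zero, the ratio tends to 7.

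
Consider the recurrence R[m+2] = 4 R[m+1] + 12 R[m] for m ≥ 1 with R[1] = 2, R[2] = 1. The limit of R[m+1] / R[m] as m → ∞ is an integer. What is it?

6

The characteristic equation is r^2 - 4r - 12 = 0, which factors as (r - 6)(r + 2) = 0.
So the roots are 6 and -2. Since |6| > |-2| and the coefficient of 6^m is non-zero, the ratio tends to 6.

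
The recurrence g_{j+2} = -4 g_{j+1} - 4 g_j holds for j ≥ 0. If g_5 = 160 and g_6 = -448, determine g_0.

Rearranging, g_{j-2} = (g_j + 4 g_{j-1}) / -4.
g_4 = (-448 + 4·160) / -4 = 192/-4 = -48
g_3 = (160 + 4·(-48)) / -4 = -32/-4 = 8
g_2 = (-48 + 4·8) / -4 = -16/-4 = 4
g_1 = (8 + 4·4) / -4 = 24/-4 = -6
g_0 = (4 + 4·(-6)) / -4 = -20/-4 = 5

5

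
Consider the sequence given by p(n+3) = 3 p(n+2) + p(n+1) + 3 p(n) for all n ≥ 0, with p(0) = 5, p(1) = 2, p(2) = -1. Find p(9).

p(3) = 3·(-1) + 2 + 3·5 = 14
p(4) = 3·14 + (-1) + 3·2 = 47
p(5) = 3·47 + 14 + 3·(-1) = 152
p(6) = 3·152 + 47 + 3·14 = 545
p(7) = 3·545 + 152 + 3·47 = 1928
p(8) = 3·1928 + 545 + 3·152 = 6785
p(9) = 3·6785 + 1928 + 3·545 = 23918

23918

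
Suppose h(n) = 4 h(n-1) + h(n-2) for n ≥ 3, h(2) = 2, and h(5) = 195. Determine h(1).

Let h(1) = z.
h(3) = 8 + z
h(4) = 34 + 4z
h(5) = 144 + 17z
So 144 + 17z = 195, giving z = 3.

3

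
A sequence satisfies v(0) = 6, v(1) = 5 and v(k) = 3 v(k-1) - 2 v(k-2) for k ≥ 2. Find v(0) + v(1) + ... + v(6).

v(2) = 3*5 - 2*6 = 3
v(3) = 3*3 - 2*5 = -1
v(4) = 3*(-1) - 2*3 = -9
v(5) = 3*(-9) - 2*(-1) = -25
v(6) = 3*(-25) - 2*(-9) = -57
Sum = 6 + 5 + 3 + (-1) + (-9) + (-25) + (-57) = -78

-78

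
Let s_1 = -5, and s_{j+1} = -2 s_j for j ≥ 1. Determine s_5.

s_2 = -2(-5) = 10
s_3 = -2(10) = -20
s_4 = -2(-20) = 40
s_5 = -2(40) = -80

-80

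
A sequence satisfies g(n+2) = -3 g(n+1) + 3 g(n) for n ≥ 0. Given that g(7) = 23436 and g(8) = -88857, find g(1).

Rearranging, g(n-2) = (g(n) + 3 g(n-1)) / 3.
g(6) = (-88857 + 3(23436)) / 3 = -18549/3 = -6183
g(5) = (23436 + 3(-6183)) / 3 = 4887/3 = 1629
g(4) = (-6183 + 3(1629)) / 3 = -1296/3 = -432
g(3) = (1629 + 3(-432)) / 3 = 333/3 = 111
g(2) = (-432 + 3(111)) / 3 = -99/3 = -33
g(1) = (111 + 3(-33)) / 3 = 12/3 = 4

4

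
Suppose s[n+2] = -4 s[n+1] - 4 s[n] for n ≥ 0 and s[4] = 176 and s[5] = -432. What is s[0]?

Rearranging, s[n-2] = (s[n] + 4 s[n-1]) / -4.
s[3] = (-432 + 4*176) / -4 = 272/-4 = -68
s[2] = (176 + 4*(-68)) / -4 = -96/-4 = 24
s[1] = (-68 + 4*24) / -4 = 28/-4 = -7
s[0] = (24 + 4*(-7)) / -4 = -4/-4 = 1

1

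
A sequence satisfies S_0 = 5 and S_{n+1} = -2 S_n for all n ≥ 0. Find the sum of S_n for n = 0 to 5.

-105

S_1 = -2·5 = -10
S_2 = -2·(-10) = 20
S_3 = -2·20 = -40
S_4 = -2·(-40) = 80
S_5 = -2·80 = -160
Sum = 5 + (-10) + 20 + (-40) + 80 + (-160) = -105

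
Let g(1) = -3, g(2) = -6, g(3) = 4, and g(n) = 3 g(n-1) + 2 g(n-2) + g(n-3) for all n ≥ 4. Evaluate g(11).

-14843

g(4) = 3(4) + 2(-6) + (-3) = -3
g(5) = 3(-3) + 2(4) + (-6) = -7
g(6) = 3(-7) + 2(-3) + 4 = -23
g(7) = 3(-23) + 2(-7) + (-3) = -86
g(8) = 3(-86) + 2(-23) + (-7) = -311
g(9) = 3(-311) + 2(-86) + (-23) = -1128
g(10) = 3(-1128) + 2(-311) + (-86) = -4092
g(11) = 3(-4092) + 2(-1128) + (-311) = -14843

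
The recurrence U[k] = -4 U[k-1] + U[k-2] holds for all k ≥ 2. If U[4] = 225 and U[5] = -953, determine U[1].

Rearranging, U[k-2] = U[k] + 4 U[k-1].
U[3] = -953 + 4(225) = -53
U[2] = 225 + 4(-53) = 13
U[1] = -53 + 4(13) = -1

-1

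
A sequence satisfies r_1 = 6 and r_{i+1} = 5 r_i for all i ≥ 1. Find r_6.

r_2 = 5(6) = 30
r_3 = 5(30) = 150
r_4 = 5(150) = 750
r_5 = 5(750) = 3750
r_6 = 5(3750) = 18750

18750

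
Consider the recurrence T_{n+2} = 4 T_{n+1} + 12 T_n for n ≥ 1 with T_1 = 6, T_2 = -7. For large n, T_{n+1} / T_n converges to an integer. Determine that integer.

6

The characteristic equation is r^2 - 4r - 12 = 0, which factors as (r - 6)(r + 2) = 0.
So the roots are 6 and -2. Since |6| > |-2| and the coefficient of 6^n is non-zero, the ratio tends to 6.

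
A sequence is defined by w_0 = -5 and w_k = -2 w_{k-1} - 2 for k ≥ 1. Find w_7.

w_1 = -2·(-5) - 2 = 8
w_2 = -2·8 - 2 = -18
w_3 = -2·(-18) - 2 = 34
w_4 = -2·34 - 2 = -70
w_5 = -2·(-70) - 2 = 138
w_6 = -2·138 - 2 = -278
w_7 = -2·(-278) - 2 = 554

554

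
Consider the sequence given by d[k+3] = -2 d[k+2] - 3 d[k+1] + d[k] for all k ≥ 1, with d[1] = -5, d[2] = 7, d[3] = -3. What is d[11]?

2220

d[4] = -2·(-3) - 3·7 + (-5) = -20
d[5] = -2·(-20) - 3·(-3) + 7 = 56
d[6] = -2·56 - 3·(-20) + (-3) = -55
d[7] = -2·(-55) - 3·56 + (-20) = -78
d[8] = -2·(-78) - 3·(-55) + 56 = 377
d[9] = -2·377 - 3·(-78) + (-55) = -575
d[10] = -2·(-575) - 3·377 + (-78) = -59
d[11] = -2·(-59) - 3·(-575) + 377 = 2220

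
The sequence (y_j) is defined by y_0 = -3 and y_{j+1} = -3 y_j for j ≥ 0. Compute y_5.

729

y_1 = -3·(-3) = 9
y_2 = -3·9 = -27
y_3 = -3·(-27) = 81
y_4 = -3·81 = -243
y_5 = -3·(-243) = 729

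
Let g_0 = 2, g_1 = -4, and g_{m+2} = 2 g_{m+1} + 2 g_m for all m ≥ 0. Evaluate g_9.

g_2 = 2·(-4) + 2·2 = -4
g_3 = 2·(-4) + 2·(-4) = -16
g_4 = 2·(-16) + 2·(-4) = -40
g_5 = 2·(-40) + 2·(-16) = -112
g_6 = 2·(-112) + 2·(-40) = -304
g_7 = 2·(-304) + 2·(-112) = -832
g_8 = 2·(-832) + 2·(-304) = -2272
g_9 = 2·(-2272) + 2·(-832) = -6208

-6208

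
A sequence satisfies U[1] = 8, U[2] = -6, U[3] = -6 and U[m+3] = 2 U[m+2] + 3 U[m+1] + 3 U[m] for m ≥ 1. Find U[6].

-132

U[4] = 2*(-6) + 3*(-6) + 3*8 = -6
U[5] = 2*(-6) + 3*(-6) + 3*(-6) = -48
U[6] = 2*(-48) + 3*(-6) + 3*(-6) = -132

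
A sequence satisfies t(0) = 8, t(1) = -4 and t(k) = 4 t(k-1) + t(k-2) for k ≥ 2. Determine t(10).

t(2) = 4·(-4) + 8 = -8
t(3) = 4·(-8) + (-4) = -36
t(4) = 4·(-36) + (-8) = -152
t(5) = 4·(-152) + (-36) = -644
t(6) = 4·(-644) + (-152) = -2728
t(7) = 4·(-2728) + (-644) = -11556
t(8) = 4·(-11556) + (-2728) = -48952
t(9) = 4·(-48952) + (-11556) = -207364
t(10) = 4·(-207364) + (-48952) = -878408

-878408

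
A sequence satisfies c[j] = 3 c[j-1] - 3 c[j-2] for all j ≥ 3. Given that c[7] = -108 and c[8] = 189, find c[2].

Rearranging, c[j-2] = (c[j] - 3 c[j-1]) / -3.
c[6] = (189 - 3(-108)) / -3 = 513/-3 = -171
c[5] = (-108 - 3(-171)) / -3 = 405/-3 = -135
c[4] = (-171 - 3(-135)) / -3 = 234/-3 = -78
c[3] = (-135 - 3(-78)) / -3 = 99/-3 = -33
c[2] = (-78 - 3(-33)) / -3 = 21/-3 = -7

-7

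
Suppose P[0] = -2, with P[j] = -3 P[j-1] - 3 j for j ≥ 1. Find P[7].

3138

P[1] = -3·(-2) - 3 = 3
P[2] = -3·3 - 6 = -15
P[3] = -3·(-15) - 9 = 36
P[4] = -3·36 - 12 = -120
P[5] = -3·(-120) - 15 = 345
P[6] = -3·345 - 18 = -1053
P[7] = -3·(-1053) - 21 = 3138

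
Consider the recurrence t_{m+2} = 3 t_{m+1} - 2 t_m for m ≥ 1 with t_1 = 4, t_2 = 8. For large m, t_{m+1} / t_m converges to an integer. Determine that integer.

The characteristic equation is r^2 - 3r + 2 = 0, which factors as (r - 2)(r - 1) = 0.
So the roots are 2 and 1. Since |2| > |1| and the coefficient of 2^m is non-zero, the ratio tends to 2.

2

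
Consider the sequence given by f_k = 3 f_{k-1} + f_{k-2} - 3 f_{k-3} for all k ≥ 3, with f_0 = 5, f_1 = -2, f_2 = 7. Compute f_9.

4918

f_3 = 3·7 + (-2) - 3·5 = 4
f_4 = 3·4 + 7 - 3·(-2) = 25
f_5 = 3·25 + 4 - 3·7 = 58
f_6 = 3·58 + 25 - 3·4 = 187
f_7 = 3·187 + 58 - 3·25 = 544
f_8 = 3·544 + 187 - 3·58 = 1645
f_9 = 3·1645 + 544 - 3·187 = 4918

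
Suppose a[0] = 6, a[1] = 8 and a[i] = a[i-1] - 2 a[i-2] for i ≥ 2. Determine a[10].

a[2] = 8 - 2(6) = -4
a[3] = (-4) - 2(8) = -20
a[4] = (-20) - 2(-4) = -12
a[5] = (-12) - 2(-20) = 28
a[6] = 28 - 2(-12) = 52
a[7] = 52 - 2(28) = -4
a[8] = (-4) - 2(52) = -108
a[9] = (-108) - 2(-4) = -100
a[10] = (-100) - 2(-108) = 116

116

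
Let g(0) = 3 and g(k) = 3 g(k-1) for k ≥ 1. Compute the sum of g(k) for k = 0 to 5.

g(1) = 3*3 = 9
g(2) = 3*9 = 27
g(3) = 3*27 = 81
g(4) = 3*81 = 243
g(5) = 3*243 = 729
Sum = 3 + 9 + 27 + 81 + 243 + 729 = 1092

1092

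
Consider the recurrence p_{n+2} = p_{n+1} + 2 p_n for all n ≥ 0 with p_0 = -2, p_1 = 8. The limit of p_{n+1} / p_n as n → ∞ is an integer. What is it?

The characteristic equation is r^2 - r - 2 = 0, which factors as (r - 2)(r + 1) = 0.
So the roots are 2 and -1. Since |2| > |-1| and the coefficient of 2^n is non-zero, the ratio tends to 2.

2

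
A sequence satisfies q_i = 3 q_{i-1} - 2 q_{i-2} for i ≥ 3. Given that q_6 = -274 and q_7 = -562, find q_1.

5

Rearranging, q_{i-2} = (q_i - 3 q_{i-1}) / -2.
q_5 = (-562 - 3*(-274)) / -2 = 260/-2 = -130
q_4 = (-274 - 3*(-130)) / -2 = 116/-2 = -58
q_3 = (-130 - 3*(-58)) / -2 = 44/-2 = -22
q_2 = (-58 - 3*(-22)) / -2 = 8/-2 = -4
q_1 = (-22 - 3*(-4)) / -2 = -10/-2 = 5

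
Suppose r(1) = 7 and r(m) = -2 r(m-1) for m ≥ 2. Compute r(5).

r(2) = -2(7) = -14
r(3) = -2(-14) = 28
r(4) = -2(28) = -56
r(5) = -2(-56) = 112

112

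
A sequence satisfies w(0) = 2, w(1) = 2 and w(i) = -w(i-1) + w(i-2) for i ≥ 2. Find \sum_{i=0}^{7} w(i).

12

w(2) = -2 + 2 = 0
w(3) = -0 + 2 = 2
w(4) = -2 + 0 = -2
w(5) = -(-2) + 2 = 4
w(6) = -4 + (-2) = -6
w(7) = -(-6) + 4 = 10
Sum = 2 + 2 + 0 + 2 + (-2) + 4 + (-6) + 10 = 12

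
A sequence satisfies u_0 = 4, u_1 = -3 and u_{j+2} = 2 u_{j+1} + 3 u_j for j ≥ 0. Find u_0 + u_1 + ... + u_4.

u_2 = 2·(-3) + 3·4 = 6
u_3 = 2·6 + 3·(-3) = 3
u_4 = 2·3 + 3·6 = 24
Sum = 4 + (-3) + 6 + 3 + 24 = 34

34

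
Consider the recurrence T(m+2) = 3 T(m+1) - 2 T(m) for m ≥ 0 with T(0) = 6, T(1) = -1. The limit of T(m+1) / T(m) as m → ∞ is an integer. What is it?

The characteristic equation is r^2 - 3r + 2 = 0, which factors as (r - 2)(r - 1) = 0.
So the roots are 2 and 1. Since |2| > |1| and the coefficient of 2^m is non-zero, the ratio tends to 2.

2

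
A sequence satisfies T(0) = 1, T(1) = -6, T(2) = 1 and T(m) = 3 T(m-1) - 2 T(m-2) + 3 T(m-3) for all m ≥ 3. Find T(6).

193

T(3) = 3(1) - 2(-6) + 3(1) = 18
T(4) = 3(18) - 2(1) + 3(-6) = 34
T(5) = 3(34) - 2(18) + 3(1) = 69
T(6) = 3(69) - 2(34) + 3(18) = 193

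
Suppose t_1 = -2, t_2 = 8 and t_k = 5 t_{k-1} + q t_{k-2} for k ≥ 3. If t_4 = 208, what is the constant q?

t_3 = 40 - 2q
t_4 = 200 - 2q
So 200 - 2q = 208, giving q = -4.

-4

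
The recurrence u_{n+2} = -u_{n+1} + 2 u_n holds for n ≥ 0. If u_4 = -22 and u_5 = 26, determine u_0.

Rearranging, u_{n-2} = (u_n + u_{n-1}) / 2.
u_3 = (26 + (-22)) / 2 = 4/2 = 2
u_2 = (-22 + 2) / 2 = -20/2 = -10
u_1 = (2 + (-10)) / 2 = -8/2 = -4
u_0 = (-10 + (-4)) / 2 = -14/2 = -7

-7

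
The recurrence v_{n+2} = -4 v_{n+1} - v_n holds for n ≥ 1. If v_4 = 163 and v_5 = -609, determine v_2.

9

Rearranging, v_{n-2} = -(v_n + 4 v_{n-1}).
v_3 = -(-609 + 4·163) = -43
v_2 = -(163 + 4·(-43)) = 9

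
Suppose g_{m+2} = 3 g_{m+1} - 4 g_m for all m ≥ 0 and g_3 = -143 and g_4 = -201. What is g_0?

Rearranging, g_{m-2} = (g_m - 3 g_{m-1}) / -4.
g_2 = (-201 - 3*(-143)) / -4 = 228/-4 = -57
g_1 = (-143 - 3*(-57)) / -4 = 28/-4 = -7
g_0 = (-57 - 3*(-7)) / -4 = -36/-4 = 9

9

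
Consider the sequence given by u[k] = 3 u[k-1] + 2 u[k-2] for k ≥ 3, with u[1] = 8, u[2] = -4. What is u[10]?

u[3] = 3*(-4) + 2*8 = 4
u[4] = 3*4 + 2*(-4) = 4
u[5] = 3*4 + 2*4 = 20
u[6] = 3*20 + 2*4 = 68
u[7] = 3*68 + 2*20 = 244
u[8] = 3*244 + 2*68 = 868
u[9] = 3*868 + 2*244 = 3092
u[10] = 3*3092 + 2*868 = 11012

11012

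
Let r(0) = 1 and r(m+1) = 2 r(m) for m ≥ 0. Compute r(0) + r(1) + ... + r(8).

r(1) = 2(1) = 2
r(2) = 2(2) = 4
r(3) = 2(4) = 8
r(4) = 2(8) = 16
r(5) = 2(16) = 32
r(6) = 2(32) = 64
r(7) = 2(64) = 128
r(8) = 2(128) = 256
Sum = 1 + 2 + 4 + 8 + 16 + 32 + 64 + 128 + 256 = 511

511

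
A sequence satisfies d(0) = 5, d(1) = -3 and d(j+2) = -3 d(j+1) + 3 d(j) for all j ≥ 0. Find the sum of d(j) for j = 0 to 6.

3581

d(2) = -3*(-3) + 3*5 = 24
d(3) = -3*24 + 3*(-3) = -81
d(4) = -3*(-81) + 3*24 = 315
d(5) = -3*315 + 3*(-81) = -1188
d(6) = -3*(-1188) + 3*315 = 4509
Sum = 5 + (-3) + 24 + (-81) + 315 + (-1188) + 4509 = 3581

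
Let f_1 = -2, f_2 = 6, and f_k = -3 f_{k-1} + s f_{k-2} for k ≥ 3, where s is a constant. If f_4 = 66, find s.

1

f_3 = -18 - 2s
f_4 = 54 + 12s
So 54 + 12s = 66, giving s = 1.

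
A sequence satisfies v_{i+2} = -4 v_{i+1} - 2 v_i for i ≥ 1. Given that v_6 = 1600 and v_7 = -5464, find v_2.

Rearranging, v_{i-2} = (v_i + 4 v_{i-1}) / -2.
v_5 = (-5464 + 4(1600)) / -2 = 936/-2 = -468
v_4 = (1600 + 4(-468)) / -2 = -272/-2 = 136
v_3 = (-468 + 4(136)) / -2 = 76/-2 = -38
v_2 = (136 + 4(-38)) / -2 = -16/-2 = 8

8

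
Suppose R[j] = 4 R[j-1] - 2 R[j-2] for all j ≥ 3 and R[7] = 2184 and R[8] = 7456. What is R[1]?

7

Rearranging, R[j-2] = (R[j] - 4 R[j-1]) / -2.
R[6] = (7456 - 4(2184)) / -2 = -1280/-2 = 640
R[5] = (2184 - 4(640)) / -2 = -376/-2 = 188
R[4] = (640 - 4(188)) / -2 = -112/-2 = 56
R[3] = (188 - 4(56)) / -2 = -36/-2 = 18
R[2] = (56 - 4(18)) / -2 = -16/-2 = 8
R[1] = (18 - 4(8)) / -2 = -14/-2 = 7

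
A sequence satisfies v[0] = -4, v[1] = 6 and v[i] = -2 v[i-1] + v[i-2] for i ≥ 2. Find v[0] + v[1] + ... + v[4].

v[2] = -2*6 + (-4) = -16
v[3] = -2*(-16) + 6 = 38
v[4] = -2*38 + (-16) = -92
Sum = (-4) + 6 + (-16) + 38 + (-92) = -68

-68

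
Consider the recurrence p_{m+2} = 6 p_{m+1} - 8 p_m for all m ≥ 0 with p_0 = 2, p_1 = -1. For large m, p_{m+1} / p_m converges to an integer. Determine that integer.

4

The characteristic equation is r^2 - 6r + 8 = 0, which factors as (r - 4)(r - 2) = 0.
So the roots are 4 and 2. Since |4| > |2| and the coefficient of 4^m is non-zero, the ratio tends to 4.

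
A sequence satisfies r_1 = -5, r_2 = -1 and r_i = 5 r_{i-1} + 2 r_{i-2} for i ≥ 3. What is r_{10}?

r_3 = 5(-1) + 2(-5) = -15
r_4 = 5(-15) + 2(-1) = -77
r_5 = 5(-77) + 2(-15) = -415
r_6 = 5(-415) + 2(-77) = -2229
r_7 = 5(-2229) + 2(-415) = -11975
r_8 = 5(-11975) + 2(-2229) = -64333
r_9 = 5(-64333) + 2(-11975) = -345615
r_{10} = 5(-345615) + 2(-64333) = -1856741

-1856741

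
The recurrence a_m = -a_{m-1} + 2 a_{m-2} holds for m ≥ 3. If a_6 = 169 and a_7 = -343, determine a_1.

Rearranging, a_{m-2} = (a_m + a_{m-1}) / 2.
a_5 = (-343 + 169) / 2 = -174/2 = -87
a_4 = (169 + (-87)) / 2 = 82/2 = 41
a_3 = (-87 + 41) / 2 = -46/2 = -23
a_2 = (41 + (-23)) / 2 = 18/2 = 9
a_1 = (-23 + 9) / 2 = -14/2 = -7

-7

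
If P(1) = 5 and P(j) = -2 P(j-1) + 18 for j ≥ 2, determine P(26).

The fixed point is 18/(1 + 2) = 6, so P(j) - 6 = -2(P(j-1) - 6).
Hence P(j) = -1·(-2)^{j-1} + 6.
P(26) = -1·(-2)^{25} + 6 = -1·-33554432 + 6 = 33554438.

33554438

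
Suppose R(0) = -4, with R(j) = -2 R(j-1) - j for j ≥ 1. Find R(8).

R(1) = -2·(-4) - 1 = 7
R(2) = -2·7 - 2 = -16
R(3) = -2·(-16) - 3 = 29
R(4) = -2·29 - 4 = -62
R(5) = -2·(-62) - 5 = 119
R(6) = -2·119 - 6 = -244
R(7) = -2·(-244) - 7 = 481
R(8) = -2·481 - 8 = -970

-970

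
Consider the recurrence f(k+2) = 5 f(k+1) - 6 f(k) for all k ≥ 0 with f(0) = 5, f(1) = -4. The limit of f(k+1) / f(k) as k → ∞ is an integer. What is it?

The characteristic equation is r^2 - 5r + 6 = 0, which factors as (r - 3)(r - 2) = 0.
So the roots are 3 and 2. Since |3| > |2| and the coefficient of 3^k is non-zero, the ratio tends to 3.

3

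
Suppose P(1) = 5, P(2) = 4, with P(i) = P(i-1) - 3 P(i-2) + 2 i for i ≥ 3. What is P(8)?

P(3) = 4 - 3·5 + 6 = -5
P(4) = (-5) - 3·4 + 8 = -9
P(5) = (-9) - 3·(-5) + 10 = 16
P(6) = 16 - 3·(-9) + 12 = 55
P(7) = 55 - 3·16 + 14 = 21
P(8) = 21 - 3·55 + 16 = -128

-128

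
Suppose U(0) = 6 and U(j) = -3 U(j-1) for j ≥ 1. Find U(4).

486

U(1) = -3*6 = -18
U(2) = -3*(-18) = 54
U(3) = -3*54 = -162
U(4) = -3*(-162) = 486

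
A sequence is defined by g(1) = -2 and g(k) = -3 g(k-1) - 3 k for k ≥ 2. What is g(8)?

g(2) = -3*(-2) - 6 = 0
g(3) = -3*0 - 9 = -9
g(4) = -3*(-9) - 12 = 15
g(5) = -3*15 - 15 = -60
g(6) = -3*(-60) - 18 = 162
g(7) = -3*162 - 21 = -507
g(8) = -3*(-507) - 24 = 1497

1497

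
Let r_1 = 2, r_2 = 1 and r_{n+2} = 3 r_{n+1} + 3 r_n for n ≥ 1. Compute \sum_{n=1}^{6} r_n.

600

r_3 = 3*1 + 3*2 = 9
r_4 = 3*9 + 3*1 = 30
r_5 = 3*30 + 3*9 = 117
r_6 = 3*117 + 3*30 = 441
Sum = 2 + 1 + 9 + 30 + 117 + 441 = 600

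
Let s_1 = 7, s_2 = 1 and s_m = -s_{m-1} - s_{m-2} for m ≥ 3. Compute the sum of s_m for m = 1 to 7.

7

s_3 = -1 - 7 = -8
s_4 = -(-8) - 1 = 7
s_5 = -7 - (-8) = 1
s_6 = -1 - 7 = -8
s_7 = -(-8) - 1 = 7
Sum = 7 + 1 + (-8) + 7 + 1 + (-8) + 7 = 7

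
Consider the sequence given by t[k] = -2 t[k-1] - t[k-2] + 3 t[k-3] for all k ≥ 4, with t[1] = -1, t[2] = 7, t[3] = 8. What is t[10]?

1288

t[4] = -2·8 - 7 + 3·(-1) = -26
t[5] = -2·(-26) - 8 + 3·7 = 65
t[6] = -2·65 - (-26) + 3·8 = -80
t[7] = -2·(-80) - 65 + 3·(-26) = 17
t[8] = -2·17 - (-80) + 3·65 = 241
t[9] = -2·241 - 17 + 3·(-80) = -739
t[10] = -2·(-739) - 241 + 3·17 = 1288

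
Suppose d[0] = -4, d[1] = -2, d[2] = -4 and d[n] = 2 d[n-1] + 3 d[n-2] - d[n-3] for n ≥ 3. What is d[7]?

d[3] = 2·(-4) + 3·(-2) - (-4) = -10
d[4] = 2·(-10) + 3·(-4) - (-2) = -30
d[5] = 2·(-30) + 3·(-10) - (-4) = -86
d[6] = 2·(-86) + 3·(-30) - (-10) = -252
d[7] = 2·(-252) + 3·(-86) - (-30) = -732

-732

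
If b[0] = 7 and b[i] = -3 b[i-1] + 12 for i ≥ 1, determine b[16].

172186887

The fixed point is 12/(1 + 3) = 3, so b[i] - 3 = -3(b[i-1] - 3).
Hence b[i] = 4·(-3)^i + 3.
b[16] = 4·(-3)^{16} + 3 = 4·43046721 + 3 = 172186887.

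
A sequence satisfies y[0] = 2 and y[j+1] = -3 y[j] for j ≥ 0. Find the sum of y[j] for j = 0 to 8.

y[1] = -3·2 = -6
y[2] = -3·(-6) = 18
y[3] = -3·18 = -54
y[4] = -3·(-54) = 162
y[5] = -3·162 = -486
y[6] = -3·(-486) = 1458
y[7] = -3·1458 = -4374
y[8] = -3·(-4374) = 13122
Sum = 2 + (-6) + 18 + (-54) + 162 + (-486) + 1458 + (-4374) + 13122 = 9842

9842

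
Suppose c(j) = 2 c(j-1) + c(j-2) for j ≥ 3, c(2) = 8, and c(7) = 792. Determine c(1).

Let c(1) = y.
c(3) = 16 + y
c(4) = 40 + 2y
c(5) = 96 + 5y
c(6) = 232 + 12y
c(7) = 560 + 29y
So 560 + 29y = 792, giving y = 8.

8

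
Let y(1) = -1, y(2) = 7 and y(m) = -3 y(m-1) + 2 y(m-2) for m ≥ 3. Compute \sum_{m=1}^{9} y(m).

y(3) = -3*7 + 2*(-1) = -23
y(4) = -3*(-23) + 2*7 = 83
y(5) = -3*83 + 2*(-23) = -295
y(6) = -3*(-295) + 2*83 = 1051
y(7) = -3*1051 + 2*(-295) = -3743
y(8) = -3*(-3743) + 2*1051 = 13331
y(9) = -3*13331 + 2*(-3743) = -47479
Sum = (-1) + 7 + (-23) + 83 + (-295) + 1051 + (-3743) + 13331 + (-47479) = -37069

-37069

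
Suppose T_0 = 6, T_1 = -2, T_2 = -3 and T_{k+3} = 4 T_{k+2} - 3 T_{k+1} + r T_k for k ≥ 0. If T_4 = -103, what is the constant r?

T_3 = -6 + 6r
T_4 = -15 + 22r
So -15 + 22r = -103, giving r = -4.

-4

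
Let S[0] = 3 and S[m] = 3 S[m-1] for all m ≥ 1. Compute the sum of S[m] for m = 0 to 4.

S[1] = 3(3) = 9
S[2] = 3(9) = 27
S[3] = 3(27) = 81
S[4] = 3(81) = 243
Sum = 3 + 9 + 27 + 81 + 243 = 363

363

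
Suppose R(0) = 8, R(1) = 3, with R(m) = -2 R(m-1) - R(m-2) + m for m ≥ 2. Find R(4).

R(2) = -2(3) - 8 + 2 = -12
R(3) = -2(-12) - 3 + 3 = 24
R(4) = -2(24) - (-12) + 4 = -32

-32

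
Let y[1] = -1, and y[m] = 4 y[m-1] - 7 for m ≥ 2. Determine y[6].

y[2] = 4(-1) - 7 = -11
y[3] = 4(-11) - 7 = -51
y[4] = 4(-51) - 7 = -211
y[5] = 4(-211) - 7 = -851
y[6] = 4(-851) - 7 = -3411

-3411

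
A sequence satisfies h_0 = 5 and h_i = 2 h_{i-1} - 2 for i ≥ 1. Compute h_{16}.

196610

The fixed point is -2/(1 - 2) = 2, so h_i - 2 = 2(h_{i-1} - 2).
Hence h_i = 3·2^i + 2.
h_{16} = 3·2^{16} + 2 = 3·65536 + 2 = 196610.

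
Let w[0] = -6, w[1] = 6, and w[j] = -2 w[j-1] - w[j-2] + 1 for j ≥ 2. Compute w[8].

w[2] = -2*6 - (-6) + 1 = -5
w[3] = -2*(-5) - 6 + 1 = 5
w[4] = -2*5 - (-5) + 1 = -4
w[5] = -2*(-4) - 5 + 1 = 4
w[6] = -2*4 - (-4) + 1 = -3
w[7] = -2*(-3) - 4 + 1 = 3
w[8] = -2*3 - (-3) + 1 = -2

-2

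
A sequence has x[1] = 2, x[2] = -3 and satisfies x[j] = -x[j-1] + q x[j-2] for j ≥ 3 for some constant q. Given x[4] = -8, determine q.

1

x[3] = 3 + 2q
x[4] = -3 - 5q
So -3 - 5q = -8, giving q = 1.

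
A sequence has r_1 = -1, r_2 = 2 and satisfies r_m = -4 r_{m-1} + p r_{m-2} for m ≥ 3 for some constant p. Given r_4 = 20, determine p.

-2

r_3 = -8 - p
r_4 = 32 + 6p
So 32 + 6p = 20, giving p = -2.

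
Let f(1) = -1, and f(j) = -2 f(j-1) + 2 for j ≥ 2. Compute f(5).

-26

f(2) = -2(-1) + 2 = 4
f(3) = -2(4) + 2 = -6
f(4) = -2(-6) + 2 = 14
f(5) = -2(14) + 2 = -26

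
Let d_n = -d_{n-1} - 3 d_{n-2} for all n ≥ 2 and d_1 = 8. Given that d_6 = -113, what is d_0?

Let d_0 = x.
d_2 = -8 - 3x
d_3 = -16 + 3x
d_4 = 40 + 6x
d_5 = 8 - 15x
d_6 = -128 - 3x
So -128 - 3x = -113, giving x = -5.

-5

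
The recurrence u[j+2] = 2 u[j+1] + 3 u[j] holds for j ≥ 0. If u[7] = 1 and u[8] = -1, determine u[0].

-1

Rearranging, u[j-2] = (u[j] - 2 u[j-1]) / 3.
u[6] = (-1 - 2(1)) / 3 = -3/3 = -1
u[5] = (1 - 2(-1)) / 3 = 3/3 = 1
u[4] = (-1 - 2(1)) / 3 = -3/3 = -1
u[3] = (1 - 2(-1)) / 3 = 3/3 = 1
u[2] = (-1 - 2(1)) / 3 = -3/3 = -1
u[1] = (1 - 2(-1)) / 3 = 3/3 = 1
u[0] = (-1 - 2(1)) / 3 = -3/3 = -1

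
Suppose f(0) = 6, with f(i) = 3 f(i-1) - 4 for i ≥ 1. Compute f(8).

f(1) = 3·6 - 4 = 14
f(2) = 3·14 - 4 = 38
f(3) = 3·38 - 4 = 110
f(4) = 3·110 - 4 = 326
f(5) = 3·326 - 4 = 974
f(6) = 3·974 - 4 = 2918
f(7) = 3·2918 - 4 = 8750
f(8) = 3·8750 - 4 = 26246

26246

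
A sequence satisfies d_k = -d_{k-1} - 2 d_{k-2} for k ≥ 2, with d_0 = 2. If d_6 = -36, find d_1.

8

Let d_1 = y.
d_2 = -4 - y
d_3 = 4 - y
d_4 = 4 + 3y
d_5 = -12 - y
d_6 = 4 - 5y
So 4 - 5y = -36, giving y = 8.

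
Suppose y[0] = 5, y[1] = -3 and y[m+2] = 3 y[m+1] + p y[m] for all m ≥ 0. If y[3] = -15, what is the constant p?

y[2] = -9 + 5p
y[3] = -27 + 12p
So -27 + 12p = -15, giving p = 1.

1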